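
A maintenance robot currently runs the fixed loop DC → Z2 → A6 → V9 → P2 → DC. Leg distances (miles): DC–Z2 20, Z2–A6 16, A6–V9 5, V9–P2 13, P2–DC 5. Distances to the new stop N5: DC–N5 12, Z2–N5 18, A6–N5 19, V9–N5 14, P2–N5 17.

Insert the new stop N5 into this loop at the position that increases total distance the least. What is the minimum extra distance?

Insertion cost between consecutive stops i–j is d(i,N5) + d(N5,j) − d(i,j):
  between DC and Z2: 12 + 18 − 20 = 10
  between Z2 and A6: 18 + 19 − 16 = 21
  between A6 and V9: 19 + 14 − 5 = 28
  between V9 and P2: 14 + 17 − 13 = 18
  between P2 and DC: 17 + 12 − 5 = 24
Cheapest insertion is between DC and Z2, adding 10.
New total = 59 + 10 = 69.

Minimum extra distance: 10 miles, inserting N5 between DC and Z2.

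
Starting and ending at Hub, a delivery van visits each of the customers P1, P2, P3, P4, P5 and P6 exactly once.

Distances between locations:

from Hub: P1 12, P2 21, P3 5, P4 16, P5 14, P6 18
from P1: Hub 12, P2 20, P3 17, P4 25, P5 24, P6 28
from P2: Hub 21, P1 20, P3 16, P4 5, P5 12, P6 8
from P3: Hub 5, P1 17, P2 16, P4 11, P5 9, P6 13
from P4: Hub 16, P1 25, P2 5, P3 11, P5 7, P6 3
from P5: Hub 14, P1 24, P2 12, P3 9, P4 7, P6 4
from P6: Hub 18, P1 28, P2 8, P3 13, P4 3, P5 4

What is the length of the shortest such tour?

Hub-P1-P2-P3-P4-P5-P6-Hub: 12+20+16+11+7+4+18 = 88
Hub-P1-P2-P3-P4-P6-P5-Hub: 12+20+16+11+3+4+14 = 80
Hub-P1-P2-P3-P5-P4-P6-Hub: 12+20+16+9+7+3+18 = 85
Hub-P1-P2-P3-P5-P6-P4-Hub: 12+20+16+9+4+3+16 = 80
Hub-P1-P2-P3-P6-P4-P5-Hub: 12+20+16+13+3+7+14 = 85
Hub-P1-P2-P3-P6-P5-P4-Hub: 12+20+16+13+4+7+16 = 88
Hub-P1-P2-P4-P3-P5-P6-Hub: 12+20+5+11+9+4+18 = 79
Hub-P1-P2-P4-P3-P6-P5-Hub: 12+20+5+11+13+4+14 = 79
… (352 more)
Hub-P1-P2-P4-P6-P5-P3-Hub: 12+20+5+3+4+9+5 = 58  ← best
The minimum is 58.
One optimal route: Hub → P1 → P2 → P4 → P6 → P5 → P3 → Hub (or its reverse).

Shortest round trip = 58.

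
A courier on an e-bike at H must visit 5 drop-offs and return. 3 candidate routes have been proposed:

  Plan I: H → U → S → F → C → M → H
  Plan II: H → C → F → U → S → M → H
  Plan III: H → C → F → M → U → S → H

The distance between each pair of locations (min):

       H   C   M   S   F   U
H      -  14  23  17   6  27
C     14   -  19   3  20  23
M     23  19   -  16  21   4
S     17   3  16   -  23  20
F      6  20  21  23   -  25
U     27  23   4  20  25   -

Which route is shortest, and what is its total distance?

96 min — Plan III is the shortest.

Plan I: 27 + 20 + 23 + 20 + 19 + 23 = 132
Plan II: 14 + 20 + 25 + 20 + 16 + 23 = 118
Plan III: 14 + 20 + 21 + 4 + 20 + 17 = 96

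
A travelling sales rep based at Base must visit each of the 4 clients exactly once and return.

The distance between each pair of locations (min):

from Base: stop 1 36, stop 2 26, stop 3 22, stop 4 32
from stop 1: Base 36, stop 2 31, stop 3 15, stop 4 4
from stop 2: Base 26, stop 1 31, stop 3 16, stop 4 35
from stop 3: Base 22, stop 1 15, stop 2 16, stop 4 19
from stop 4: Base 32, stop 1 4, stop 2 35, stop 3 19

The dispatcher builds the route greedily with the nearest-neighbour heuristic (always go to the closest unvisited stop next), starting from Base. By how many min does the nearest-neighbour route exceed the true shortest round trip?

From Base: stop 3=22, stop 2=26, stop 4=32, stop 1=36 → choose stop 3 (22).
From stop 3: stop 1=15, stop 2=16, stop 4=19 → choose stop 1 (15).
From stop 1: stop 4=4, stop 2=31 → choose stop 4 (4).
From stop 4: stop 2=35 → choose stop 2 (35).
NN route Base → stop 3 → stop 1 → stop 4 → stop 2 → Base costs 102.
Optimal: Base → stop 2 → stop 3 → stop 1 → stop 4 → Base costs 93 (by enumerating all 12 distinct tours).
Excess = 102 − 93 = 9.

Excess over optimum: 9 min.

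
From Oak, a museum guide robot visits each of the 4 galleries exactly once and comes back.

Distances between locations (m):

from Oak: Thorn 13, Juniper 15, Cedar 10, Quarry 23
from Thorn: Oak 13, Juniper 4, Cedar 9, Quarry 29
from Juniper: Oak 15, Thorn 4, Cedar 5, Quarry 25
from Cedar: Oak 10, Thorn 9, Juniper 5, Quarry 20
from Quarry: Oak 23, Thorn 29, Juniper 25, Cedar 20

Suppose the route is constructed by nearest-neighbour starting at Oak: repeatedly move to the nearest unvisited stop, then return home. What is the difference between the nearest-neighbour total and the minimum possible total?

The nearest-neighbour route is 6 m longer than optimal.

Oak: Cedar=10, Thorn=13, Juniper=15, Quarry=23 ⇒ Cedar
Cedar: Juniper=5, Thorn=9, Quarry=20 ⇒ Juniper
Juniper: Thorn=4, Quarry=25 ⇒ Thorn
Thorn: Quarry=29 ⇒ Quarry
NN route Oak → Cedar → Juniper → Thorn → Quarry → Oak costs 71.
Optimal: Oak → Thorn → Juniper → Cedar → Quarry → Oak costs 65 (by enumerating all 12 distinct tours).
Excess = 71 − 65 = 6.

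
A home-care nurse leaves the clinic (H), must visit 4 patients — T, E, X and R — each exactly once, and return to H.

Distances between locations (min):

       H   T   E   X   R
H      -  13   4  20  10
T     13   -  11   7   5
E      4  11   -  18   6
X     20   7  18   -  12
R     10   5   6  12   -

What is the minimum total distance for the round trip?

With 4 stops there are 4!/2 = 12 distinct round trips (a route and its reverse cost the same).
H→T→E→X→R→H: 13+11+18+12+10 = 64
H→T→E→R→X→H: 13+11+6+12+20 = 62
H→T→X→E→R→H: 13+7+18+6+10 = 54
H→T→X→R→E→H: 13+7+12+6+4 = 42
H→T→R→E→X→H: 13+5+6+18+20 = 62
H→T→R→X→E→H: 13+5+12+18+4 = 52
H→E→T→X→R→H: 4+11+7+12+10 = 44
H→E→T→R→X→H: 4+11+5+12+20 = 52
H→E→X→T→R→H: 4+18+7+5+10 = 44
H→E→R→T→X→H: 4+6+5+7+20 = 42
H→X→T→E→R→H: 20+7+11+6+10 = 54
H→X→E→T→R→H: 20+18+11+5+10 = 64
The minimum is 42.
One optimal route: H → T → X → R → E → H (or its reverse).

Shortest round trip = 42 min.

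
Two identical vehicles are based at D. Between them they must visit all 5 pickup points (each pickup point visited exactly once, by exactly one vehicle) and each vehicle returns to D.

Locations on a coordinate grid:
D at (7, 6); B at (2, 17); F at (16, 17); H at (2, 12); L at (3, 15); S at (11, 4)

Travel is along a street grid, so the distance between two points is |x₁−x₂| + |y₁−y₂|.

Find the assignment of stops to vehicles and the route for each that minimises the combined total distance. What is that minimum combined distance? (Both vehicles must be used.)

There are 2^4 − 1 = 15 ways to divide the 5 stops into two non-empty groups. For each, the best each vehicle can do is its own shortest tour through its group:
  {B} + {F, H, L, S}: 32 + 54 = 86
  {F} + {B, H, L, S}: 40 + 44 = 84
  {B, F} + {H, L, S}: 50 + 40 = 90
  {H} + {B, F, L, S}: 22 + 54 = 76
  {B, H} + {F, L, S}: 32 + 52 = 84
  {F, H} + {B, L, S}: 50 + 44 = 94
  … (15 splits in total)
  {B, F, H, L} + {S}: 52 + 12 = 64  ← best
Best: vehicle 1 D → F → B → L → H → D = 52; vehicle 2 D → S → D = 12; combined 64.

64 — the smallest possible combined total.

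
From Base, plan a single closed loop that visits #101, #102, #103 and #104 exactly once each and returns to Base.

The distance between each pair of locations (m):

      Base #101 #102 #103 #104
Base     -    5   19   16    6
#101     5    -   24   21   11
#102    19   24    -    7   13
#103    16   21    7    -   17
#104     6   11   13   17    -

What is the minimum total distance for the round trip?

Base→#101→#102→#103→#104→Base: 5+24+7+17+6 = 59
Base→#101→#102→#104→#103→Base: 5+24+13+17+16 = 75
Base→#101→#103→#102→#104→Base: 5+21+7+13+6 = 52
Base→#101→#103→#104→#102→Base: 5+21+17+13+19 = 75
Base→#101→#104→#102→#103→Base: 5+11+13+7+16 = 52
Base→#101→#104→#103→#102→Base: 5+11+17+7+19 = 59
Base→#102→#101→#103→#104→Base: 19+24+21+17+6 = 87
Base→#102→#101→#104→#103→Base: 19+24+11+17+16 = 87
Base→#102→#103→#101→#104→Base: 19+7+21+11+6 = 64
Base→#102→#104→#101→#103→Base: 19+13+11+21+16 = 80
Base→#103→#101→#102→#104→Base: 16+21+24+13+6 = 80
Base→#103→#102→#101→#104→Base: 16+7+24+11+6 = 64
The minimum is 52.
One optimal route: Base → #101 → #103 → #102 → #104 → Base (or its reverse).

Shortest round trip = 52 m.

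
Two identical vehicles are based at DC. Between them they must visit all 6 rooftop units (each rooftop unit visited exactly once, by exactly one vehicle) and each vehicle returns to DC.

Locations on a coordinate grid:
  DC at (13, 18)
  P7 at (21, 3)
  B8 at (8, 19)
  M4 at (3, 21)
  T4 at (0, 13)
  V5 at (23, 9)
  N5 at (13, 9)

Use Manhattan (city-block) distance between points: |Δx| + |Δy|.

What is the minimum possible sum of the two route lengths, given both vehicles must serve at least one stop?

92 — the smallest possible combined total.

There are 2^5 − 1 = 31 ways to divide the 6 stops into two non-empty groups. For each, the best each vehicle can do is its own shortest tour through its group:
  {P7} + {B8, M4, T4, V5, N5}: 46 + 70 = 116
  {B8} + {P7, M4, T4, V5, N5}: 12 + 82 = 94
  {P7, B8} + {M4, T4, V5, N5}: 58 + 70 = 128
  {M4} + {P7, B8, T4, V5, N5}: 26 + 78 = 104
  {P7, M4} + {B8, T4, V5, N5}: 72 + 66 = 138
  {B8, M4} + {P7, T4, V5, N5}: 26 + 76 = 102
  … (31 splits in total)
  {B8, M4, T4} + {P7, V5, N5}: 42 + 50 = 92  ← best
Best: vehicle 1 DC → B8 → M4 → T4 → DC = 42; vehicle 2 DC → P7 → V5 → N5 → DC = 50; combined 92.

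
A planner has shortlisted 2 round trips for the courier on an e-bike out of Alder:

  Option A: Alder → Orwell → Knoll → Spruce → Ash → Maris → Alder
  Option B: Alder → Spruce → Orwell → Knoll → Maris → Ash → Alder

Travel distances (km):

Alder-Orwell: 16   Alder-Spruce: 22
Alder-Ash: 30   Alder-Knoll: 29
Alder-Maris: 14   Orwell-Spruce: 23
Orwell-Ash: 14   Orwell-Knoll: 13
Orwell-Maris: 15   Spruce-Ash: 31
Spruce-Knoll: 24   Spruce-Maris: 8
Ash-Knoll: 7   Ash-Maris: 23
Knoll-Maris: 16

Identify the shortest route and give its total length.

121 km — Option A is the shortest.

Option A: 16 + 13 + 24 + 31 + 23 + 14 = 121
Option B: 22 + 23 + 13 + 16 + 23 + 30 = 127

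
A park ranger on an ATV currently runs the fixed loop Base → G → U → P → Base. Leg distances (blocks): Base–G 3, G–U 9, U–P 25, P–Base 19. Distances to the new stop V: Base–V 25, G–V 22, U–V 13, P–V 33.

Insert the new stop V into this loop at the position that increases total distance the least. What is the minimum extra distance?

Insertion cost between consecutive stops i–j is d(i,V) + d(V,j) − d(i,j):
  between Base and G: 25 + 22 − 3 = 44
  between G and U: 22 + 13 − 9 = 26
  between U and P: 13 + 33 − 25 = 21
  between P and Base: 33 + 25 − 19 = 39
Cheapest insertion is between U and P, adding 21.
New total = 56 + 21 = 77.

Adding 21 blocks by placing V on the U–P leg.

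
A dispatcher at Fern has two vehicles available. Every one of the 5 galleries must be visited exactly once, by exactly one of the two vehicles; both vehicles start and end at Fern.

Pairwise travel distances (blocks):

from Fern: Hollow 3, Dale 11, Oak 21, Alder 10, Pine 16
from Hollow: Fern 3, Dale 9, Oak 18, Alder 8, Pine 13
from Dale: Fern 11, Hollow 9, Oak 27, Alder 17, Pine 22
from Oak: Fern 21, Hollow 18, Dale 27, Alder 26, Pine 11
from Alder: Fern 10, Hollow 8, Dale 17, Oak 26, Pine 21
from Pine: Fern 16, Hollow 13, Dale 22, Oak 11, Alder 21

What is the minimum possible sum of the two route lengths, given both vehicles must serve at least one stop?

85 blocks — the smallest possible combined total.

Try each way of splitting the stops between the two vehicles (each non-empty) and, for each split, find the best tour for each vehicle:
  {Hollow} + {Dale, Oak, Alder, Pine}: 6 + 80 = 86
  {Dale} + {Hollow, Oak, Alder, Pine}: 22 + 63 = 85
  {Hollow, Dale} + {Oak, Alder, Pine}: 23 + 63 = 86
  {Oak} + {Hollow, Dale, Alder, Pine}: 42 + 64 = 106
  {Hollow, Oak} + {Dale, Alder, Pine}: 42 + 64 = 106
  {Dale, Oak} + {Hollow, Alder, Pine}: 59 + 47 = 106
  … (15 splits in total)
Best: vehicle 1 Fern → Dale → Fern = 22; vehicle 2 Fern → Hollow → Oak → Pine → Alder → Fern = 63; combined 85.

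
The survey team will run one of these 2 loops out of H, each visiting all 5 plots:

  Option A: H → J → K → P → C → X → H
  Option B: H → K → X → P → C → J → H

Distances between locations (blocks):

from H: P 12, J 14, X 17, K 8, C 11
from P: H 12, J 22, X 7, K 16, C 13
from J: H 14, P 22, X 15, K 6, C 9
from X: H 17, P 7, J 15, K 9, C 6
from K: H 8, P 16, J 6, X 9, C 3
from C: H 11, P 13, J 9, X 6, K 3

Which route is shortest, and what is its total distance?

Option A: 14 + 6 + 16 + 13 + 6 + 17 = 72
Option B: 8 + 9 + 7 + 13 + 9 + 14 = 60

60 blocks — Option B is the shortest.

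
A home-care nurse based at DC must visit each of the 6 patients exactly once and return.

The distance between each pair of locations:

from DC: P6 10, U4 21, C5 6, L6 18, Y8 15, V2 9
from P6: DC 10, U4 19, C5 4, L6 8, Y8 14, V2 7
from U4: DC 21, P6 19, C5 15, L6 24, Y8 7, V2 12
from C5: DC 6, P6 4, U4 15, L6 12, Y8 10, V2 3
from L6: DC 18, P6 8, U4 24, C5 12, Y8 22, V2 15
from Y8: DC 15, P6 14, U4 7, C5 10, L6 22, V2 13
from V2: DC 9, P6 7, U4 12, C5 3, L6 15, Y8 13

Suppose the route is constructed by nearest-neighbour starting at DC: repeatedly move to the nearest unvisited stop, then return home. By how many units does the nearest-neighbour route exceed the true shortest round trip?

From DC: C5=6, V2=9, P6=10, Y8=15, L6=18, U4=21 → choose C5 (6).
From C5: V2=3, P6=4, Y8=10, L6=12, U4=15 → choose V2 (3).
From V2: P6=7, U4=12, Y8=13, L6=15 → choose P6 (7).
From P6: L6=8, Y8=14, U4=19 → choose L6 (8).
From L6: Y8=22, U4=24 → choose Y8 (22).
From Y8: U4=7 → choose U4 (7).
NN route DC → C5 → V2 → P6 → L6 → Y8 → U4 → DC costs 74.
Optimal: DC → P6 → L6 → C5 → V2 → U4 → Y8 → DC costs 67 (by enumerating all 360 distinct tours).
Excess = 74 − 67 = 7.

7 longer than the optimal tour.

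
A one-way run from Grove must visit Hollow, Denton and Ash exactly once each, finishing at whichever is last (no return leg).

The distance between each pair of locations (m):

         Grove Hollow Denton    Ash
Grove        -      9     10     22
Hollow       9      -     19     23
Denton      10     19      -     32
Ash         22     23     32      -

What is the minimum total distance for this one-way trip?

52 m — the minimum one-way total.

There are 3! = 6 possible orderings.
Grove→Hollow→Denton→Ash: 9+19+32 = 60
Grove→Hollow→Ash→Denton: 9+23+32 = 64
Grove→Denton→Hollow→Ash: 10+19+23 = 52
Grove→Denton→Ash→Hollow: 10+32+23 = 65
Grove→Ash→Hollow→Denton: 22+23+19 = 64
Grove→Ash→Denton→Hollow: 22+32+19 = 73
The minimum is 52.
One shortest path: Grove → Denton → Hollow → Ash.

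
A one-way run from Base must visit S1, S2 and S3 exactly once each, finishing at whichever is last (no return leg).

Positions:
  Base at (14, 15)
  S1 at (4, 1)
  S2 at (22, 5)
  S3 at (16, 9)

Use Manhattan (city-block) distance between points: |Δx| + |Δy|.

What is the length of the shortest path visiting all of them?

40 — the minimum one-way total.

There are 3! = 6 possible orderings.
Base→S1→S2→S3: 24+22+10 = 56
Base→S1→S3→S2: 24+20+10 = 54
Base→S2→S1→S3: 18+22+20 = 60
Base→S2→S3→S1: 18+10+20 = 48
Base→S3→S1→S2: 8+20+22 = 50
Base→S3→S2→S1: 8+10+22 = 40
The minimum is 40.
One shortest path: Base → S3 → S2 → S1.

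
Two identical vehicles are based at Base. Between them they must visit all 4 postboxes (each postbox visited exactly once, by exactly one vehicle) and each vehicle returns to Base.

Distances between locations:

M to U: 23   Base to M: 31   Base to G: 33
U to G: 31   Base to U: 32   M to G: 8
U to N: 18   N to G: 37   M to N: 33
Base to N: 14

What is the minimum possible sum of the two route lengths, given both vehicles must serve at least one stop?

Check every non-empty split of the stops between the two vehicles; for each half take its own optimal tour:
  {M} + {U, N, G}: 62 + 96 = 158
  {U} + {M, N, G}: 64 + 88 = 152
  {M, U} + {N, G}: 86 + 84 = 170
  {N} + {M, U, G}: 28 + 96 = 124
  {M, N} + {U, G}: 78 + 96 = 174
  {U, N} + {M, G}: 64 + 72 = 136
  … (7 splits in total)
Best: vehicle 1 Base → N → Base = 28; vehicle 2 Base → U → M → G → Base = 96; combined 124.

Minimum combined distance: 124.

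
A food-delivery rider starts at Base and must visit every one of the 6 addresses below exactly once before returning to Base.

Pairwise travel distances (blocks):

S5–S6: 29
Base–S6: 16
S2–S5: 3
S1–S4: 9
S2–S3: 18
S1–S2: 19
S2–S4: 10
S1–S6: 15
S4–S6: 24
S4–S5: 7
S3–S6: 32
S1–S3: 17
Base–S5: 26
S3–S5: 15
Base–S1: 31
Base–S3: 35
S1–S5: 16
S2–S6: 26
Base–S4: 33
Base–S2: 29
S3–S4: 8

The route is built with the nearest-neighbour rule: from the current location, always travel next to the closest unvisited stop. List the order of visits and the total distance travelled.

Base → [S6:16 / S5:26 / S2:29 / S1:31 / S4:33 / S3:35] → S6 (16)
S6 → [S1:15 / S4:24 / S2:26 / S5:29 / S3:32] → S1 (15)
S1 → [S4:9 / S5:16 / S3:17 / S2:19] → S4 (9)
S4 → [S5:7 / S3:8 / S2:10] → S5 (7)
S5 → [S2:3 / S3:15] → S2 (3)
S2 → [S3:18] → S3 (18)
Return S3→Base: 35.
Total = 16 + 15 + 9 + 7 + 3 + 18 + 35 = 103.

Total distance 103 blocks via the nearest-neighbour route Base → S6 → S1 → S4 → S5 → S2 → S3 → Base.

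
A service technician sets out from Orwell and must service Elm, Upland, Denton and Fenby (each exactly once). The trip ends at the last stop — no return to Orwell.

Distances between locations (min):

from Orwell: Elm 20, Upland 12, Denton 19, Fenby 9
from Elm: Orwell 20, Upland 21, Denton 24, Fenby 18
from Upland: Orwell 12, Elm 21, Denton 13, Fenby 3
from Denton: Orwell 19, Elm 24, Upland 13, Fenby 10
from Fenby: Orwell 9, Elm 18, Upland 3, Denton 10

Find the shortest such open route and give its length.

There are 4! = 24 possible orderings.
Orwell - Elm - Upland - Denton - Fenby: 20+21+13+10 = 64
Orwell - Elm - Upland - Fenby - Denton: 20+21+3+10 = 54
Orwell - Elm - Denton - Upland - Fenby: 20+24+13+3 = 60
Orwell - Elm - Denton - Fenby - Upland: 20+24+10+3 = 57
Orwell - Elm - Fenby - Upland - Denton: 20+18+3+13 = 54
Orwell - Elm - Fenby - Denton - Upland: 20+18+10+13 = 61
Orwell - Upland - Elm - Denton - Fenby: 12+21+24+10 = 67
Orwell - Upland - Elm - Fenby - Denton: 12+21+18+10 = 61
Orwell - Upland - Denton - Elm - Fenby: 12+13+24+18 = 67
Orwell - Upland - Denton - Fenby - Elm: 12+13+10+18 = 53
Orwell - Upland - Fenby - Elm - Denton: 12+3+18+24 = 57
Orwell - Upland - Fenby - Denton - Elm: 12+3+10+24 = 49
Orwell - Denton - Elm - Upland - Fenby: 19+24+21+3 = 67
Orwell - Denton - Elm - Fenby - Upland: 19+24+18+3 = 64
… (10 more)
The minimum is 49.
One shortest path: Orwell → Upland → Fenby → Denton → Elm.

Minimum one-way distance = 49 min.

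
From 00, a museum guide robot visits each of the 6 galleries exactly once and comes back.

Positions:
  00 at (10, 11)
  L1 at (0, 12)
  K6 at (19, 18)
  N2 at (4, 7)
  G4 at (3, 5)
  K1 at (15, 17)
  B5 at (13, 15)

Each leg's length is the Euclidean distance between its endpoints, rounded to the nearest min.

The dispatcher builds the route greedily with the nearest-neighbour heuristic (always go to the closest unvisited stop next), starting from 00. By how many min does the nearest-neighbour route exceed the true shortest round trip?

The nearest-neighbour route is 3 min longer than optimal.

From 00: B5=5, N2=7, K1=8, G4=9, L1=10, K6=11 → choose B5 (5).
From B5: K1=3, K6=7, N2=12, L1=13, G4=14 → choose K1 (3).
From K1: K6=4, N2=15, L1=16, G4=17 → choose K6 (4).
From K6: N2=19, L1=20, G4=21 → choose N2 (19).
From N2: G4=2, L1=6 → choose G4 (2).
From G4: L1=8 → choose L1 (8).
NN route 00 → B5 → K1 → K6 → N2 → G4 → L1 → 00 costs 51.
Optimal: 00 → K6 → K1 → B5 → L1 → N2 → G4 → 00 costs 48 (by enumerating all 360 distinct tours).
Excess = 51 − 48 = 3.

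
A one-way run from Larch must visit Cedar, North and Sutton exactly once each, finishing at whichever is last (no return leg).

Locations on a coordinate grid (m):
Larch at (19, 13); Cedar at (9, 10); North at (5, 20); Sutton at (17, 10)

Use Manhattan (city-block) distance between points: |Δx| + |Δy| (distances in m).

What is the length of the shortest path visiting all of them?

Shortest open route: 27 m.

There are 3! = 6 possible orderings.
Larch → Cedar → North → Sutton: 13+14+22 = 49
Larch → Cedar → Sutton → North: 13+8+22 = 43
Larch → North → Cedar → Sutton: 21+14+8 = 43
Larch → North → Sutton → Cedar: 21+22+8 = 51
Larch → Sutton → Cedar → North: 5+8+14 = 27
Larch → Sutton → North → Cedar: 5+22+14 = 41
The minimum is 27.
One shortest path: Larch → Sutton → Cedar → North.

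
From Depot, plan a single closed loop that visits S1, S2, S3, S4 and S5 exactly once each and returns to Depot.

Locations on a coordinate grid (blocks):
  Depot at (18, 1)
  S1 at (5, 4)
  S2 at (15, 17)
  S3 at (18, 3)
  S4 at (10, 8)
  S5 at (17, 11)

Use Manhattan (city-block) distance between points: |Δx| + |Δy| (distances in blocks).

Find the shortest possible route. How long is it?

Depot → S1 → S2 → S3 → S4 → S5 → Depot: 16+23+17+13+10+11 = 90
Depot → S1 → S2 → S3 → S5 → S4 → Depot: 16+23+17+9+10+15 = 90
Depot → S1 → S2 → S4 → S3 → S5 → Depot: 16+23+14+13+9+11 = 86
Depot → S1 → S2 → S4 → S5 → S3 → Depot: 16+23+14+10+9+2 = 74
Depot → S1 → S2 → S5 → S3 → S4 → Depot: 16+23+8+9+13+15 = 84
Depot → S1 → S2 → S5 → S4 → S3 → Depot: 16+23+8+10+13+2 = 72
Depot → S1 → S3 → S2 → S4 → S5 → Depot: 16+14+17+14+10+11 = 82
Depot → S1 → S3 → S2 → S5 → S4 → Depot: 16+14+17+8+10+15 = 80
Depot → S1 → S3 → S4 → S2 → S5 → Depot: 16+14+13+14+8+11 = 76
Depot → S1 → S3 → S4 → S5 → S2 → Depot: 16+14+13+10+8+19 = 80
Depot → S1 → S3 → S5 → S2 → S4 → Depot: 16+14+9+8+14+15 = 76
Depot → S1 → S3 → S5 → S4 → S2 → Depot: 16+14+9+10+14+19 = 82
Depot → S1 → S4 → S2 → S3 → S5 → Depot: 16+9+14+17+9+11 = 76
Depot → S1 → S4 → S2 → S5 → S3 → Depot: 16+9+14+8+9+2 = 58
… (46 more)
The minimum is 58.
One optimal route: Depot → S1 → S4 → S2 → S5 → S3 → Depot (or its reverse).

58 blocks — the shortest possible round trip.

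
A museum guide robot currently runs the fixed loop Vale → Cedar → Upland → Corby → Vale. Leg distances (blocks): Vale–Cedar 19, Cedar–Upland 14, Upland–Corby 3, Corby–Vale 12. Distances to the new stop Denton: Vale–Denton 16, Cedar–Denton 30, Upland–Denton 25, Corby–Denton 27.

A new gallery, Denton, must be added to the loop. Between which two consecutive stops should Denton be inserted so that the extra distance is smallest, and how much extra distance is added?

Insertion cost between consecutive stops i–j is d(i,Denton) + d(Denton,j) − d(i,j):
  between Vale and Cedar: 16 + 30 − 19 = 27
  between Cedar and Upland: 30 + 25 − 14 = 41
  between Upland and Corby: 25 + 27 − 3 = 49
  between Corby and Vale: 27 + 16 − 12 = 31
Cheapest insertion is between Vale and Cedar, adding 27.
New total = 48 + 27 = 75.

Adding 27 blocks by placing Denton on the Vale–Cedar leg.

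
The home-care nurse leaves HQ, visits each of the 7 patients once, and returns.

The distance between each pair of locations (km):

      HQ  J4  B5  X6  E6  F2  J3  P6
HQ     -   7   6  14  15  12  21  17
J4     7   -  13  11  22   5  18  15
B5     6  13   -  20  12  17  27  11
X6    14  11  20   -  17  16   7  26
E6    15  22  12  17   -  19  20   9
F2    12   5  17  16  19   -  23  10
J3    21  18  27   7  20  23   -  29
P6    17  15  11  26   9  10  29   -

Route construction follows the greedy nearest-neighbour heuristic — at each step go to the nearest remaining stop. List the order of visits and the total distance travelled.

Nearest-neighbour total = 85 km; route HQ → B5 → P6 → E6 → X6 → J3 → J4 → F2 → HQ.

From HQ: distances to unvisited — B5=6, J4=7, F2=12, X6=14, E6=15, P6=17, J3=21. Nearest is B5 (6).
From B5: distances to unvisited — P6=11, E6=12, J4=13, F2=17, X6=20, J3=27. Nearest is P6 (11).
From P6: distances to unvisited — E6=9, F2=10, J4=15, X6=26, J3=29. Nearest is E6 (9).
From E6: distances to unvisited — X6=17, F2=19, J3=20, J4=22. Nearest is X6 (17).
From X6: distances to unvisited — J3=7, J4=11, F2=16. Nearest is J3 (7).
From J3: distances to unvisited — J4=18, F2=23. Nearest is J4 (18).
From J4: distances to unvisited — F2=5. Nearest is F2 (5).
Return F2→HQ: 12.
Total = 6 + 11 + 9 + 17 + 7 + 18 + 5 + 12 = 85.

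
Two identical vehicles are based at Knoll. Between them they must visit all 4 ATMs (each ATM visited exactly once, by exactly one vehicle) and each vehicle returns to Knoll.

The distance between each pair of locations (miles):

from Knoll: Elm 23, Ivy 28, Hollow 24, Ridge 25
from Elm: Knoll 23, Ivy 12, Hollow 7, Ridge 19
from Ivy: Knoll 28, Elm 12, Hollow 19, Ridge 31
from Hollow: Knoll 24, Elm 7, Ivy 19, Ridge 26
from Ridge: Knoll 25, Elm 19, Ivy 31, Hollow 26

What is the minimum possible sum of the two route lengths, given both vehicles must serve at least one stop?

Try each way of splitting the stops between the two vehicles (each non-empty) and, for each split, find the best tour for each vehicle:
  {Elm} + {Ivy, Hollow, Ridge}: 46 + 98 = 144
  {Ivy} + {Elm, Hollow, Ridge}: 56 + 75 = 131
  {Elm, Ivy} + {Hollow, Ridge}: 63 + 75 = 138
  {Hollow} + {Elm, Ivy, Ridge}: 48 + 84 = 132
  {Elm, Hollow} + {Ivy, Ridge}: 54 + 84 = 138
  {Ivy, Hollow} + {Elm, Ridge}: 71 + 67 = 138
  … (7 splits in total)
  {Elm, Ivy, Hollow} + {Ridge}: 71 + 50 = 121  ← best
Best: vehicle 1 Knoll → Ivy → Elm → Hollow → Knoll = 71; vehicle 2 Knoll → Ridge → Knoll = 50; combined 121.

121 miles — the smallest possible combined total.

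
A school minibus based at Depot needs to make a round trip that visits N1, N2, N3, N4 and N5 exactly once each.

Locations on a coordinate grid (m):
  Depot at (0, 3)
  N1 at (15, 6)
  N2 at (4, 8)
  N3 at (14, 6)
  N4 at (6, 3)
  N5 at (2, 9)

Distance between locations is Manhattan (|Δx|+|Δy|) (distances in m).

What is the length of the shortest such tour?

Depot→N1→N2→N3→N4→N5→Depot: 18+13+12+11+10+8 = 72
Depot→N1→N2→N3→N5→N4→Depot: 18+13+12+15+10+6 = 74
Depot→N1→N2→N4→N3→N5→Depot: 18+13+7+11+15+8 = 72
Depot→N1→N2→N4→N5→N3→Depot: 18+13+7+10+15+17 = 80
Depot→N1→N2→N5→N3→N4→Depot: 18+13+3+15+11+6 = 66
Depot→N1→N2→N5→N4→N3→Depot: 18+13+3+10+11+17 = 72
Depot→N1→N3→N2→N4→N5→Depot: 18+1+12+7+10+8 = 56
Depot→N1→N3→N2→N5→N4→Depot: 18+1+12+3+10+6 = 50
Depot→N1→N3→N4→N2→N5→Depot: 18+1+11+7+3+8 = 48
Depot→N1→N3→N4→N5→N2→Depot: 18+1+11+10+3+9 = 52
Depot→N1→N3→N5→N2→N4→Depot: 18+1+15+3+7+6 = 50
Depot→N1→N3→N5→N4→N2→Depot: 18+1+15+10+7+9 = 60
Depot→N1→N4→N2→N3→N5→Depot: 18+12+7+12+15+8 = 72
Depot→N1→N4→N2→N5→N3→Depot: 18+12+7+3+15+17 = 72
… (46 more)
Depot→N4→N1→N3→N2→N5→Depot: 6+12+1+12+3+8 = 42  ← best
The minimum is 42.
One optimal route: Depot → N4 → N1 → N3 → N2 → N5 → Depot (or its reverse).

Shortest round trip = 42 m.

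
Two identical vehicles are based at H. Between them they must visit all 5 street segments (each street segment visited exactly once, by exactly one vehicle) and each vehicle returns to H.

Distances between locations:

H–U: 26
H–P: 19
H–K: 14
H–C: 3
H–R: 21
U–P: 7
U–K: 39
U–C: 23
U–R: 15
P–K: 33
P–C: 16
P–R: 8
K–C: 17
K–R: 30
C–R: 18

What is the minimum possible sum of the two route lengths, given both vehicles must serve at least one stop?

There are 2^4 − 1 = 15 ways to divide the 5 stops into two non-empty groups. For each, the best each vehicle can do is its own shortest tour through its group:
  {U} + {P, K, C, R}: 52 + 71 = 123
  {P} + {U, K, C, R}: 38 + 85 = 123
  {U, P} + {K, C, R}: 52 + 65 = 117
  {K} + {U, P, C, R}: 28 + 62 = 90
  {U, K} + {P, C, R}: 79 + 48 = 127
  {P, K} + {U, C, R}: 66 + 62 = 128
  … (15 splits in total)
Best: vehicle 1 H → K → H = 28; vehicle 2 H → U → P → R → C → H = 62; combined 90.

Minimum combined distance: 90.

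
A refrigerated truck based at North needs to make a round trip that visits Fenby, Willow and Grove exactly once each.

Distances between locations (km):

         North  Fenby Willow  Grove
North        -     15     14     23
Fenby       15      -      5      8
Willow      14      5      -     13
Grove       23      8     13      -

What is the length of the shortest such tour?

Shortest round trip = 50 km.

North→Fenby→Willow→Grove→North: 15+5+13+23 = 56
North→Fenby→Grove→Willow→North: 15+8+13+14 = 50
North→Willow→Fenby→Grove→North: 14+5+8+23 = 50
The minimum is 50.
One optimal route: North → Fenby → Grove → Willow → North (or its reverse).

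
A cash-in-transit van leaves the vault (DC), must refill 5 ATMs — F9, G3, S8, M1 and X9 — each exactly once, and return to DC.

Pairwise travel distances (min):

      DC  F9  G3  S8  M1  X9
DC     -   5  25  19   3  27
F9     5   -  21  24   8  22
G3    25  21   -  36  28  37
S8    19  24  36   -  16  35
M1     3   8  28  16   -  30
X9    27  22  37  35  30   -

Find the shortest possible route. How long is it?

There are 60 distinct closed tours to check (reversals are equivalent).
DC-F9-G3-S8-M1-X9-DC: 5+21+36+16+30+27 = 135
DC-F9-G3-S8-X9-M1-DC: 5+21+36+35+30+3 = 130
DC-F9-G3-M1-S8-X9-DC: 5+21+28+16+35+27 = 132
DC-F9-G3-M1-X9-S8-DC: 5+21+28+30+35+19 = 138
DC-F9-G3-X9-S8-M1-DC: 5+21+37+35+16+3 = 117
DC-F9-G3-X9-M1-S8-DC: 5+21+37+30+16+19 = 128
DC-F9-S8-G3-M1-X9-DC: 5+24+36+28+30+27 = 150
DC-F9-S8-G3-X9-M1-DC: 5+24+36+37+30+3 = 135
DC-F9-S8-M1-G3-X9-DC: 5+24+16+28+37+27 = 137
DC-F9-S8-M1-X9-G3-DC: 5+24+16+30+37+25 = 137
DC-F9-S8-X9-G3-M1-DC: 5+24+35+37+28+3 = 132
DC-F9-S8-X9-M1-G3-DC: 5+24+35+30+28+25 = 147
DC-F9-M1-G3-S8-X9-DC: 5+8+28+36+35+27 = 139
DC-F9-M1-G3-X9-S8-DC: 5+8+28+37+35+19 = 132
… (46 more)
The minimum is 117.
One optimal route: DC → F9 → G3 → X9 → S8 → M1 → DC (or its reverse).

Minimum total distance: 117 min.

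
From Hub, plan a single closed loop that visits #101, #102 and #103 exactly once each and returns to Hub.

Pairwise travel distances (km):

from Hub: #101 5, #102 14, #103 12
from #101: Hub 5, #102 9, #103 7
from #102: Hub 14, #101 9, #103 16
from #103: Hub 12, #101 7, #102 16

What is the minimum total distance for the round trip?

42 km — the shortest possible round trip.

With 3 stops there are 3!/2 = 3 distinct round trips (a route and its reverse cost the same).
Hub → #101 → #102 → #103 → Hub: 5+9+16+12 = 42
Hub → #101 → #103 → #102 → Hub: 5+7+16+14 = 42
Hub → #102 → #101 → #103 → Hub: 14+9+7+12 = 42
The minimum is 42.
One optimal route: Hub → #101 → #102 → #103 → Hub (or its reverse).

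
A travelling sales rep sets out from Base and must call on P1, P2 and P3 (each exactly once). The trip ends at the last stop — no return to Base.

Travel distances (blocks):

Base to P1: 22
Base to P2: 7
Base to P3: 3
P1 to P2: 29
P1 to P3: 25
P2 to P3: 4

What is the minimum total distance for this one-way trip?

Shortest open route: 36 blocks.

There are 3! = 6 possible orderings.
Base → P1 → P2 → P3: 22+29+4 = 55
Base → P1 → P3 → P2: 22+25+4 = 51
Base → P2 → P1 → P3: 7+29+25 = 61
Base → P2 → P3 → P1: 7+4+25 = 36
Base → P3 → P1 → P2: 3+25+29 = 57
Base → P3 → P2 → P1: 3+4+29 = 36
The minimum is 36.
One shortest path: Base → P2 → P3 → P1.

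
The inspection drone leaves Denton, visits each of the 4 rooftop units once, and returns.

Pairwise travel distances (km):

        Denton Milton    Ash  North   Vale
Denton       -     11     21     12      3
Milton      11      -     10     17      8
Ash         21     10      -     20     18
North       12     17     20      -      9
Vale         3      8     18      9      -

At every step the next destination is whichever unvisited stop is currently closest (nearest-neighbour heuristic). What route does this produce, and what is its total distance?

Total distance 53 km via the nearest-neighbour route Denton → Vale → Milton → Ash → North → Denton.

From Denton: distances to unvisited — Vale=3, Milton=11, North=12, Ash=21. Nearest is Vale (3).
From Vale: distances to unvisited — Milton=8, North=9, Ash=18. Nearest is Milton (8).
From Milton: distances to unvisited — Ash=10, North=17. Nearest is Ash (10).
From Ash: distances to unvisited — North=20. Nearest is North (20).
Return North→Denton: 12.
Total = 3 + 8 + 10 + 20 + 12 = 53.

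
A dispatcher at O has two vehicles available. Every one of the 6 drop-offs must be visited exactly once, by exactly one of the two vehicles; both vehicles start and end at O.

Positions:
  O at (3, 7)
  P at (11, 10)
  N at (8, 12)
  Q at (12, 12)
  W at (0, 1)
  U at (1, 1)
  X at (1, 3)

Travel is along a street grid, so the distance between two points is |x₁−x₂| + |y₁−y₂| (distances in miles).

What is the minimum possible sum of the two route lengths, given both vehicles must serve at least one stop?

There are 2^5 − 1 = 31 ways to divide the 6 stops into two non-empty groups. For each, the best each vehicle can do is its own shortest tour through its group:
  {P} + {N, Q, W, U, X}: 22 + 46 = 68
  {N} + {P, Q, W, U, X}: 20 + 46 = 66
  {P, N} + {Q, W, U, X}: 26 + 46 = 72
  {Q} + {P, N, W, U, X}: 28 + 44 = 72
  {P, Q} + {N, W, U, X}: 28 + 38 = 66
  {N, Q} + {P, W, U, X}: 28 + 40 = 68
  … (31 splits in total)
  {P, N, Q} + {W, U, X}: 28 + 18 = 46  ← best
Best: vehicle 1 O → P → Q → N → O = 28; vehicle 2 O → W → U → X → O = 18; combined 46.

Minimum combined distance: 46 miles.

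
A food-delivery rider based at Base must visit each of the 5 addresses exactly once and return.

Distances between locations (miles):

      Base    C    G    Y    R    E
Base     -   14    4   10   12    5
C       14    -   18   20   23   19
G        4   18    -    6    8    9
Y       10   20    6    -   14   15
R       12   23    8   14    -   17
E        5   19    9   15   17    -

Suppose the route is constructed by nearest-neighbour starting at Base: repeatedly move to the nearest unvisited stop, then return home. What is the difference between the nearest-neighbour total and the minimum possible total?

The nearest-neighbour route is 4 miles longer than optimal.

Base: G=4, E=5, Y=10, R=12, C=14 ⇒ G
G: Y=6, R=8, E=9, C=18 ⇒ Y
Y: R=14, E=15, C=20 ⇒ R
R: E=17, C=23 ⇒ E
E: C=19 ⇒ C
NN route Base → G → Y → R → E → C → Base costs 74.
Optimal: Base → C → Y → G → R → E → Base costs 70 (by enumerating all 60 distinct tours).
Excess = 74 − 70 = 4.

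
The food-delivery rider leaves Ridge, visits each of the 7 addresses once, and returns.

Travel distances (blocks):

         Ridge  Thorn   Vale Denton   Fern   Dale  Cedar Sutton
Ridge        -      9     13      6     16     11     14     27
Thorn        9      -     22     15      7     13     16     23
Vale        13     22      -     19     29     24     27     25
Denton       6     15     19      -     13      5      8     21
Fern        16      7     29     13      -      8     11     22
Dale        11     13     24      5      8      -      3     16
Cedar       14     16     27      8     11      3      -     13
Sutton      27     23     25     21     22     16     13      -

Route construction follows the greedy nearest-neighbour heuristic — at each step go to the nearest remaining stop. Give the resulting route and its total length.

106 blocks along Ridge → Denton → Dale → Cedar → Fern → Thorn → Vale → Sutton → Ridge.

Ridge → [Denton:6 / Thorn:9 / Dale:11 / Vale:13 / Cedar:14 / Fern:16 / Sutton:27] → Denton (6)
Denton → [Dale:5 / Cedar:8 / Fern:13 / Thorn:15 / Vale:19 / Sutton:21] → Dale (5)
Dale → [Cedar:3 / Fern:8 / Thorn:13 / Sutton:16 / Vale:24] → Cedar (3)
Cedar → [Fern:11 / Sutton:13 / Thorn:16 / Vale:27] → Fern (11)
Fern → [Thorn:7 / Sutton:22 / Vale:29] → Thorn (7)
Thorn → [Vale:22 / Sutton:23] → Vale (22)
Vale → [Sutton:25] → Sutton (25)
Return Sutton→Ridge: 27.
Total = 6 + 5 + 3 + 11 + 7 + 22 + 25 + 27 = 106.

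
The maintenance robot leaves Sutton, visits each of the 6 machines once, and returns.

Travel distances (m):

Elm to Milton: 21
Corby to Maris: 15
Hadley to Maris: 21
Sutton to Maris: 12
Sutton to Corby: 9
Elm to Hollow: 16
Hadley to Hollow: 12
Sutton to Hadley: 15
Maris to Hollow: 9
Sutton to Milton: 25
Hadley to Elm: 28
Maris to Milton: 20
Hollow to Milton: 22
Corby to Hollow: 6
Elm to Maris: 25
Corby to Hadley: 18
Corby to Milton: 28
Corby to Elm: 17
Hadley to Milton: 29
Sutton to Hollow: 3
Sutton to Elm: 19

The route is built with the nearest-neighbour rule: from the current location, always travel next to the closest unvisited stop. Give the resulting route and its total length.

From Sutton: distances to unvisited — Hollow=3, Corby=9, Maris=12, Hadley=15, Elm=19, Milton=25. Nearest is Hollow (3).
From Hollow: distances to unvisited — Corby=6, Maris=9, Hadley=12, Elm=16, Milton=22. Nearest is Corby (6).
From Corby: distances to unvisited — Maris=15, Elm=17, Hadley=18, Milton=28. Nearest is Maris (15).
From Maris: distances to unvisited — Milton=20, Hadley=21, Elm=25. Nearest is Milton (20).
From Milton: distances to unvisited — Elm=21, Hadley=29. Nearest is Elm (21).
From Elm: distances to unvisited — Hadley=28. Nearest is Hadley (28).
Return Hadley→Sutton: 15.
Total = 3 + 6 + 15 + 20 + 21 + 28 + 15 = 108.

108 m along Sutton → Hollow → Corby → Maris → Milton → Elm → Hadley → Sutton.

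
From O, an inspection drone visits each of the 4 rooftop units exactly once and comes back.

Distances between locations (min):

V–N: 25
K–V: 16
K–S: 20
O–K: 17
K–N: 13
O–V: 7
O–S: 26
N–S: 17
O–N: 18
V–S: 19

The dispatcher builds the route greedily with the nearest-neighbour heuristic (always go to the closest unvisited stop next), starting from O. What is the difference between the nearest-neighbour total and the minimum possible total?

From O: V=7, K=17, N=18, S=26 → choose V (7).
From V: K=16, S=19, N=25 → choose K (16).
From K: N=13, S=20 → choose N (13).
From N: S=17 → choose S (17).
NN route O → V → K → N → S → O costs 79.
Optimal: O → K → N → S → V → O costs 73 (by enumerating all 12 distinct tours).
Excess = 79 − 73 = 6.

Excess over optimum: 6 min.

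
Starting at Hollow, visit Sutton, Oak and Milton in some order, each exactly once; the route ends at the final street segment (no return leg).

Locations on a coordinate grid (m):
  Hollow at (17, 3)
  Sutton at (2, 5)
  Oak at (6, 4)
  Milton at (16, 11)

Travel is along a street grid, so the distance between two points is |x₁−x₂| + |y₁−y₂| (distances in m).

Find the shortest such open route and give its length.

Shortest open route: 31 m.

There are 3! = 6 possible orderings.
Hollow → Sutton → Oak → Milton: 17+5+17 = 39
Hollow → Sutton → Milton → Oak: 17+20+17 = 54
Hollow → Oak → Sutton → Milton: 12+5+20 = 37
Hollow → Oak → Milton → Sutton: 12+17+20 = 49
Hollow → Milton → Sutton → Oak: 9+20+5 = 34
Hollow → Milton → Oak → Sutton: 9+17+5 = 31
The minimum is 31.
One shortest path: Hollow → Milton → Oak → Sutton.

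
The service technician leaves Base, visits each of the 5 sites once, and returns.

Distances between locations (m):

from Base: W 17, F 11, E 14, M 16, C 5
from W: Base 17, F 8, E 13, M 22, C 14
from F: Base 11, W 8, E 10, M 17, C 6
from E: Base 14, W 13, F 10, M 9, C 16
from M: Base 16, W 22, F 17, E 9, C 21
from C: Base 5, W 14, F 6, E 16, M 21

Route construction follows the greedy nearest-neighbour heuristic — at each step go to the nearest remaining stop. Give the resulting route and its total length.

Total distance 57 m via the nearest-neighbour route Base → C → F → W → E → M → Base.

Base → [C:5 / F:11 / E:14 / M:16 / W:17] → C (5)
C → [F:6 / W:14 / E:16 / M:21] → F (6)
F → [W:8 / E:10 / M:17] → W (8)
W → [E:13 / M:22] → E (13)
E → [M:9] → M (9)
Return M→Base: 16.
Total = 5 + 6 + 8 + 13 + 9 + 16 = 57.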